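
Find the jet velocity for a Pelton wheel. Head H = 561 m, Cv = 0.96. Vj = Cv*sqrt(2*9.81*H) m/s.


Vj = 0.96 * sqrt(2*9.81*561) = 100.7169 m/s


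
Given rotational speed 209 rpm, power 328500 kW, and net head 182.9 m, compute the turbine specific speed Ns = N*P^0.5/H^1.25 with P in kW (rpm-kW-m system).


Ns = 209 * 328500^0.5 / 182.9^1.25 = 178.0930


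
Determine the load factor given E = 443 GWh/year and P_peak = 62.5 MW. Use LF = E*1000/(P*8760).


LF = 443 * 1000 / (62.5 * 8760) = 0.8091


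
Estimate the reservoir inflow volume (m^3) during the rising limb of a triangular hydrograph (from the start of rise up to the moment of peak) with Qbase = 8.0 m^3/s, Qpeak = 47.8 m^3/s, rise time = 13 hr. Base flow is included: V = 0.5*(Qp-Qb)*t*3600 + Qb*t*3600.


V = 0.5*(47.8 - 8.0)*13*3600 + 8.0*13*3600 = 1.3057e+06 m^3


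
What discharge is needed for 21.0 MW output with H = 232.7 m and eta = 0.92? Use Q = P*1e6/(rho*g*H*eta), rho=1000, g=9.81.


Q = 21.0 * 1e6 / (1000 * 9.81 * 232.7 * 0.92) = 9.9992 m^3/s


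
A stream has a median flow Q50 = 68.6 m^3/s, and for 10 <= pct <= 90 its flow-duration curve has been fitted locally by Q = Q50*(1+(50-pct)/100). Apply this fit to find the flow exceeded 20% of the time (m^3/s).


Q = 68.6 * (1 + (50 - 20)/100) = 89.1800 m^3/s


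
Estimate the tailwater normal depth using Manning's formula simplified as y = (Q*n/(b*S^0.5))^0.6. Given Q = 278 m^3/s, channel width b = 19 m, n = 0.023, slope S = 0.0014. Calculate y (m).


y = (278 * 0.023 / (19 * 0.0014^0.5))^0.6 = 3.7357 m


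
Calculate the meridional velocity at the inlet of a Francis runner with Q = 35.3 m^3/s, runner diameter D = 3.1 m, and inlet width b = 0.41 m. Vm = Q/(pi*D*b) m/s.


Vm = 35.3 / (pi * 3.1 * 0.41) = 8.8405 m/s


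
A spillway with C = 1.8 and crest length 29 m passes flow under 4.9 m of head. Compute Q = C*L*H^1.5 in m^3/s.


Q = 1.8 * 29 * 4.9^1.5 = 566.1932 m^3/s


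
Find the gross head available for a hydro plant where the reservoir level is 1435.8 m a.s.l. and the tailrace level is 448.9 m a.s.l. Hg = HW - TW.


Hg = 1435.8 - 448.9 = 986.9000 m


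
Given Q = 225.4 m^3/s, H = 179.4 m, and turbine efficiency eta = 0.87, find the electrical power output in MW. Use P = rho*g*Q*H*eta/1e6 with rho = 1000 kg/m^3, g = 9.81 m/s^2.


P = 1000 * 9.81 * 225.4 * 179.4 * 0.87 / 1e6 = 345.1156 MW


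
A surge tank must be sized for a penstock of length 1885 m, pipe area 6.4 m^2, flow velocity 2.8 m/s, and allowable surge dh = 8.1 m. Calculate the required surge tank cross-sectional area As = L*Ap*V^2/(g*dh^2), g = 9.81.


As = 1885 * 6.4 * 2.8^2 / (9.81 * 8.1^2) = 146.9496 m^2


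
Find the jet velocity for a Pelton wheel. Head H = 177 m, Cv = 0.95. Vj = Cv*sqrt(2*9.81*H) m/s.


Vj = 0.95 * sqrt(2*9.81*177) = 55.9835 m/s


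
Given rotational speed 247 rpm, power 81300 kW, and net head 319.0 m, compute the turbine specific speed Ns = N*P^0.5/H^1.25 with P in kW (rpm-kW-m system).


Ns = 247 * 81300^0.5 / 319.0^1.25 = 52.2401


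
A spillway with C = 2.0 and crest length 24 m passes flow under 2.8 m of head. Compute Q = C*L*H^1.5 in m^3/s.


Q = 2.0 * 24 * 2.8^1.5 = 224.8942 m^3/s


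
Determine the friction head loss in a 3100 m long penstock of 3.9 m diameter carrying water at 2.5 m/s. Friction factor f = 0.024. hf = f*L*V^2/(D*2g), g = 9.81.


hf = 0.024 * 3100 * 2.5^2 / (3.9 * 2 * 9.81) = 6.0770 m


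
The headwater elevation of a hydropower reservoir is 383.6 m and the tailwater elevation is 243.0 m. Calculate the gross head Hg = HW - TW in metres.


Hg = 383.6 - 243.0 = 140.6000 m


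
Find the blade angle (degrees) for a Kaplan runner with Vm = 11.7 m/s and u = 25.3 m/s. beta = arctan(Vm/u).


beta = arctan(11.7 / 25.3) = 24.8182 degrees


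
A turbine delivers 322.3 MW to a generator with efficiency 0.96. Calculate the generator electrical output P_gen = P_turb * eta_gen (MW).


P_gen = 322.3 * 0.96 = 309.4080 MW


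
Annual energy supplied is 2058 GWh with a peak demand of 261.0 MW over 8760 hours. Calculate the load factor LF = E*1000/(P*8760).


LF = 2058 * 1000 / (261.0 * 8760) = 0.9001


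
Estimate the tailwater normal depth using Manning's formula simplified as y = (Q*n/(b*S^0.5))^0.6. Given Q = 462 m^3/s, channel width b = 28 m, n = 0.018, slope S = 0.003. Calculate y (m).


y = (462 * 0.018 / (28 * 0.003^0.5))^0.6 = 2.7575 m


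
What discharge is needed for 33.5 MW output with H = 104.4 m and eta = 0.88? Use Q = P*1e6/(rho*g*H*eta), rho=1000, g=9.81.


Q = 33.5 * 1e6 / (1000 * 9.81 * 104.4 * 0.88) = 37.1700 m^3/s


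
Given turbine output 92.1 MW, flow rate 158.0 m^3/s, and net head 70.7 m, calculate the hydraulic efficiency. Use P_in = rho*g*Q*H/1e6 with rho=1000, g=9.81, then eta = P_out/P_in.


P_in = 1000 * 9.81 * 158.0 * 70.7 / 1e6 = 109.5836 MW
eta = 92.1 / 109.5836 = 0.8405


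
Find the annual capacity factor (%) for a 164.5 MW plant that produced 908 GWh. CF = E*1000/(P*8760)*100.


CF = 908 * 1000 / (164.5 * 8760) * 100 = 63.0109 %


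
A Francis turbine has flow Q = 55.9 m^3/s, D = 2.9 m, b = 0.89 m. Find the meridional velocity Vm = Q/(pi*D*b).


Vm = 55.9 / (pi * 2.9 * 0.89) = 6.8940 m/s


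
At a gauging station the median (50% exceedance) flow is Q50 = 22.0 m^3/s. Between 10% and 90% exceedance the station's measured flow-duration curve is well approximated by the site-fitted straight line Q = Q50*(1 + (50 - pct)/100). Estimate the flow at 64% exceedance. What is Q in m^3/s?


Q = 22.0 * (1 + (50 - 64)/100) = 18.9200 m^3/s


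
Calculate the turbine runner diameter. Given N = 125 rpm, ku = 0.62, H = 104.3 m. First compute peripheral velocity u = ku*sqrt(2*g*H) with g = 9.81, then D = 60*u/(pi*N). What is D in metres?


u = 0.62 * sqrt(2*9.81*104.3) = 28.0468 m/s
D = 60 * 28.0468 / (pi * 125) = 4.2852 m


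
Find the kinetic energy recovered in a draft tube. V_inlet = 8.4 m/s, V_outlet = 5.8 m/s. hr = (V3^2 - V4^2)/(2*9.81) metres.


hr = (8.4^2 - 5.8^2) / (2*9.81) = 1.8818 m


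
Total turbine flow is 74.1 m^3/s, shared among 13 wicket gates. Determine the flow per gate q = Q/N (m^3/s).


q = 74.1 / 13 = 5.7000 m^3/s


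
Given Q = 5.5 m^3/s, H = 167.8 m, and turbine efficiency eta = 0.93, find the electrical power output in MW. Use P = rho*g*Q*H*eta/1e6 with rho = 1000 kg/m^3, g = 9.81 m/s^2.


P = 1000 * 9.81 * 5.5 * 167.8 * 0.93 / 1e6 = 8.4199 MW


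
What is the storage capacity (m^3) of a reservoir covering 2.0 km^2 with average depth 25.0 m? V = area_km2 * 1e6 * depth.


V = 2.0 * 1e6 * 25.0 = 5.0000e+07 m^3


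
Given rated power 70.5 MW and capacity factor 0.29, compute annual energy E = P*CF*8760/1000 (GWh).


E = 70.5 * 0.29 * 8760 / 1000 = 179.0982 GWh


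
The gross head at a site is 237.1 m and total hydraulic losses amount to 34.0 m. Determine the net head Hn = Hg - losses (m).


Hn = 237.1 - 34.0 = 203.1000 m


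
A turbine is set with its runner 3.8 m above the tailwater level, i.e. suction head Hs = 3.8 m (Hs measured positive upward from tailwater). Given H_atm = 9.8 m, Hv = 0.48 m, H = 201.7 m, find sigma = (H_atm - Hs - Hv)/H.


sigma = (9.8 - 3.8 - 0.48) / 201.7 = 0.0274


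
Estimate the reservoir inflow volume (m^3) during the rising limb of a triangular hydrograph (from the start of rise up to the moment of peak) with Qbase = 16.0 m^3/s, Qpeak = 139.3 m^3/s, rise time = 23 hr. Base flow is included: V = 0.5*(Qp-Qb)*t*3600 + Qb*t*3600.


V = 0.5*(139.3 - 16.0)*23*3600 + 16.0*23*3600 = 6.4294e+06 m^3


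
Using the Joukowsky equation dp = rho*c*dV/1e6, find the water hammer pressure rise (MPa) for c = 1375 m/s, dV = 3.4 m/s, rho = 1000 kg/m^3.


dp = 1000 * 1375 * 3.4 / 1e6 = 4.6750 MPa


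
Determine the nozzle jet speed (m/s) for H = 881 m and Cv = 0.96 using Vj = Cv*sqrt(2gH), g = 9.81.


Vj = 0.96 * sqrt(2*9.81*881) = 126.2143 m/s


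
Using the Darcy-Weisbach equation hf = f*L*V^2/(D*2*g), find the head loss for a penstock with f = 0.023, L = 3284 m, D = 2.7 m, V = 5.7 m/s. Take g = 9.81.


hf = 0.023 * 3284 * 5.7^2 / (2.7 * 2 * 9.81) = 46.3253 m


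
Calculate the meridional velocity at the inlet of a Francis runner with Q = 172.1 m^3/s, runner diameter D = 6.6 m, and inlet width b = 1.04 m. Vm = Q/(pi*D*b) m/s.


Vm = 172.1 / (pi * 6.6 * 1.04) = 7.9809 m/s


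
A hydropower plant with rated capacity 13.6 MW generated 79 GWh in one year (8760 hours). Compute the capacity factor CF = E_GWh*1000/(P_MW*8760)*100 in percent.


CF = 79 * 1000 / (13.6 * 8760) * 100 = 66.3108 %


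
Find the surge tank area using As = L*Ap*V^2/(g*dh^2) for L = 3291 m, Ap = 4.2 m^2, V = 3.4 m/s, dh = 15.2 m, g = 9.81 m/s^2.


As = 3291 * 4.2 * 3.4^2 / (9.81 * 15.2^2) = 70.4983 m^2


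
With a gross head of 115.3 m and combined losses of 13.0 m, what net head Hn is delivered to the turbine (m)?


Hn = 115.3 - 13.0 = 102.3000 m


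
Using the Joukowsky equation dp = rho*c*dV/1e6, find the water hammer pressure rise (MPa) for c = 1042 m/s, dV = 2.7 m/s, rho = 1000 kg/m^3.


dp = 1000 * 1042 * 2.7 / 1e6 = 2.8134 MPa


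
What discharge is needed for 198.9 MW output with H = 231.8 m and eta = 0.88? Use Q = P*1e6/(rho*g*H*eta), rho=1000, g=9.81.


Q = 198.9 * 1e6 / (1000 * 9.81 * 231.8 * 0.88) = 99.3962 m^3/s


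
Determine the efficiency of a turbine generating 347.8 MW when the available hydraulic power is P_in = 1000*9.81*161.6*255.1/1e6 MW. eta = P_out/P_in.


P_in = 1000 * 9.81 * 161.6 * 255.1 / 1e6 = 404.4090 MW
eta = 347.8 / 404.4090 = 0.8600


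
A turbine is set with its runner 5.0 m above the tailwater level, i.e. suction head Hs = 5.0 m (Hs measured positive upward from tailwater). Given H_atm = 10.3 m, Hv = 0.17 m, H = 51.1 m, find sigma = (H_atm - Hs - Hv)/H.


sigma = (10.3 - 5.0 - 0.17) / 51.1 = 0.1004


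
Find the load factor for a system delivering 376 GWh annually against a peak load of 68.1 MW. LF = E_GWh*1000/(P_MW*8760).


LF = 376 * 1000 / (68.1 * 8760) = 0.6303


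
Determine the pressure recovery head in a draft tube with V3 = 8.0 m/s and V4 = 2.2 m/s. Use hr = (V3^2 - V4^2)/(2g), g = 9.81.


hr = (8.0^2 - 2.2^2) / (2*9.81) = 3.0153 m


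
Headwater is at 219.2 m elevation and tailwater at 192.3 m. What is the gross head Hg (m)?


Hg = 219.2 - 192.3 = 26.9000 m


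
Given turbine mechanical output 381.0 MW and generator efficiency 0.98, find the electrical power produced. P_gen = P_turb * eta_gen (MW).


P_gen = 381.0 * 0.98 = 373.3800 MW


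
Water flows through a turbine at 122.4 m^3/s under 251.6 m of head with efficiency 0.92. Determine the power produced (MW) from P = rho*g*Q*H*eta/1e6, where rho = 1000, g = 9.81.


P = 1000 * 9.81 * 122.4 * 251.6 * 0.92 / 1e6 = 277.9386 MW


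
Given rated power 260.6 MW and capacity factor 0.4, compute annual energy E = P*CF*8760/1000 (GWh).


E = 260.6 * 0.4 * 8760 / 1000 = 913.1424 GWh


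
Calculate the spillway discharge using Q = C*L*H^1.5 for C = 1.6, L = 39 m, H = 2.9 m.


Q = 1.6 * 39 * 2.9^1.5 = 308.1638 m^3/s


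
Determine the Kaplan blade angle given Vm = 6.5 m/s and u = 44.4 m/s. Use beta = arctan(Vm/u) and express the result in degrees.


beta = arctan(6.5 / 44.4) = 8.3287 degrees


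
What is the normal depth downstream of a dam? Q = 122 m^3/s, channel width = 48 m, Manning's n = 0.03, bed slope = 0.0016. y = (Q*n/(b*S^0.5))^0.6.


y = (122 * 0.03 / (48 * 0.0016^0.5))^0.6 = 1.4727 m


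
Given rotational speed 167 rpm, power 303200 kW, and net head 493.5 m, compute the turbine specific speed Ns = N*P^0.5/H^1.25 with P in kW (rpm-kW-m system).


Ns = 167 * 303200^0.5 / 493.5^1.25 = 39.5341


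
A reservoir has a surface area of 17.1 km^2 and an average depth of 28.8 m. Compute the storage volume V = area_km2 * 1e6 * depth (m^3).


V = 17.1 * 1e6 * 28.8 = 4.9248e+08 m^3


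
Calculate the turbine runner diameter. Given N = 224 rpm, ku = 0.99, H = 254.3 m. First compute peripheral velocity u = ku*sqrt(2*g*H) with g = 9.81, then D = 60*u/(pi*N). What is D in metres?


u = 0.99 * sqrt(2*9.81*254.3) = 69.9291 m/s
D = 60 * 69.9291 / (pi * 224) = 5.9623 m


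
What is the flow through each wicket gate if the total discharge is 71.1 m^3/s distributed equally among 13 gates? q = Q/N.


q = 71.1 / 13 = 5.4692 m^3/s


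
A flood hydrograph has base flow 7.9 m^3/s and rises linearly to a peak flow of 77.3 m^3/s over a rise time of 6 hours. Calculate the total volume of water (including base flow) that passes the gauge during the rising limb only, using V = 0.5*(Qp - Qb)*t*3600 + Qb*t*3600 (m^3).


V = 0.5*(77.3 - 7.9)*6*3600 + 7.9*6*3600 = 920160.0000 m^3


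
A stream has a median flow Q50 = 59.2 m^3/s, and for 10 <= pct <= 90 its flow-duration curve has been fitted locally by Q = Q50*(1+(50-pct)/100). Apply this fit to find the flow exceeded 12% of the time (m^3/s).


Q = 59.2 * (1 + (50 - 12)/100) = 81.6960 m^3/s


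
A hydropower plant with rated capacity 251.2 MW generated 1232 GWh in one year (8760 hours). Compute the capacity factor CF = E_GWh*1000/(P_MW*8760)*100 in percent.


CF = 1232 * 1000 / (251.2 * 8760) * 100 = 55.9870 %


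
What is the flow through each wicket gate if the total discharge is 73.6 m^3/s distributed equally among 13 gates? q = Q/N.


q = 73.6 / 13 = 5.6615 m^3/s


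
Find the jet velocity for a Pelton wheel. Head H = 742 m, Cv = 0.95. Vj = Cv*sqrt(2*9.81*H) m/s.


Vj = 0.95 * sqrt(2*9.81*742) = 114.6239 m/s


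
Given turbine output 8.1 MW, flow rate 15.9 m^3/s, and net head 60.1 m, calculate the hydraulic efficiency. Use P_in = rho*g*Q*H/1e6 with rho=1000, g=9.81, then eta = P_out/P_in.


P_in = 1000 * 9.81 * 15.9 * 60.1 / 1e6 = 9.3743 MW
eta = 8.1 / 9.3743 = 0.8641


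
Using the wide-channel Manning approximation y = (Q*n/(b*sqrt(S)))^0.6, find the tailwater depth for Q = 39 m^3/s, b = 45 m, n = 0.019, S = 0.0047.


y = (39 * 0.019 / (45 * 0.0047^0.5))^0.6 = 0.4249 m


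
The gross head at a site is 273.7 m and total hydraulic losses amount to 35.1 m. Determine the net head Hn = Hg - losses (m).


Hn = 273.7 - 35.1 = 238.6000 m


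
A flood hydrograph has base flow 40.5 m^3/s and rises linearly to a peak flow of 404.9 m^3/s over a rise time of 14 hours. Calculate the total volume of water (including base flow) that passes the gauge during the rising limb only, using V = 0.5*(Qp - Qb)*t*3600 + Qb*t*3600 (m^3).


V = 0.5*(404.9 - 40.5)*14*3600 + 40.5*14*3600 = 1.1224e+07 m^3


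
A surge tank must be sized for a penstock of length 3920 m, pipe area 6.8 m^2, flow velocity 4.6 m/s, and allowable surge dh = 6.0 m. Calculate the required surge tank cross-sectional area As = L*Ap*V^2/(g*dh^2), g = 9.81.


As = 3920 * 6.8 * 4.6^2 / (9.81 * 6.0^2) = 1597.1258 m^2


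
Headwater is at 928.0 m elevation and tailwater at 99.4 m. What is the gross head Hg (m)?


Hg = 928.0 - 99.4 = 828.6000 m


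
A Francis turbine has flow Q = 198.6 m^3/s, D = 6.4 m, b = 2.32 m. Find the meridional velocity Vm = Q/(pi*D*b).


Vm = 198.6 / (pi * 6.4 * 2.32) = 4.2576 m/s


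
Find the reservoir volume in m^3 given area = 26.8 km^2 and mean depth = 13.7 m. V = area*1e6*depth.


V = 26.8 * 1e6 * 13.7 = 3.6716e+08 m^3


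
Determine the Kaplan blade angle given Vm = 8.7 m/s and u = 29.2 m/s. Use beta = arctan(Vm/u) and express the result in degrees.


beta = arctan(8.7 / 29.2) = 16.5912 degrees


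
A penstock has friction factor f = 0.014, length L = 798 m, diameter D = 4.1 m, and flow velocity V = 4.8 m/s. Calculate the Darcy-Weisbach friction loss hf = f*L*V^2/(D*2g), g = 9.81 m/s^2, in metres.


hf = 0.014 * 798 * 4.8^2 / (4.1 * 2 * 9.81) = 3.1999 m


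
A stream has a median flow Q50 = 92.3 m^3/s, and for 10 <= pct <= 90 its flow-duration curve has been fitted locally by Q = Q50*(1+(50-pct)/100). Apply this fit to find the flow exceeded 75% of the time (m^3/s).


Q = 92.3 * (1 + (50 - 75)/100) = 69.2250 m^3/s


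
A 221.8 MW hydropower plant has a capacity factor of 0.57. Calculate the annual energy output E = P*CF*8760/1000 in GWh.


E = 221.8 * 0.57 * 8760 / 1000 = 1107.4918 GWh


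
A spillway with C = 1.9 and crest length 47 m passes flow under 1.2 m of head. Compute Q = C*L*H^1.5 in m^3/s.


Q = 1.9 * 47 * 1.2^1.5 = 117.3879 m^3/s


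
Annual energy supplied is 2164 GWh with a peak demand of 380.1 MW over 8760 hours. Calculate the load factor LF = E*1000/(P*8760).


LF = 2164 * 1000 / (380.1 * 8760) = 0.6499


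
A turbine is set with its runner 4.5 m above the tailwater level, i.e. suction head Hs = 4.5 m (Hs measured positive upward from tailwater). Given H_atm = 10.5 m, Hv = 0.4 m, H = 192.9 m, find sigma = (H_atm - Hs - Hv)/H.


sigma = (10.5 - 4.5 - 0.4) / 192.9 = 0.0290


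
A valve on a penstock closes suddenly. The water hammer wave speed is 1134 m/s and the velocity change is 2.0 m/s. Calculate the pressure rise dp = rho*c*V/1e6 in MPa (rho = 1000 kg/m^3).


dp = 1000 * 1134 * 2.0 / 1e6 = 2.2680 MPa


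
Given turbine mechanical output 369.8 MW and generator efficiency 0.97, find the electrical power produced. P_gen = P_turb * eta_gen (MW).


P_gen = 369.8 * 0.97 = 358.7060 MW


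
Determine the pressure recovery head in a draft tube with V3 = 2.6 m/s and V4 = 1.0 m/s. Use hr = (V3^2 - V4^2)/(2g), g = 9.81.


hr = (2.6^2 - 1.0^2) / (2*9.81) = 0.2936 m


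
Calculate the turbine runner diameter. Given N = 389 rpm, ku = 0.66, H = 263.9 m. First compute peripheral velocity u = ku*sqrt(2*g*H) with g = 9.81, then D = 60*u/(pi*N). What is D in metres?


u = 0.66 * sqrt(2*9.81*263.9) = 47.4912 m/s
D = 60 * 47.4912 / (pi * 389) = 2.3317 m


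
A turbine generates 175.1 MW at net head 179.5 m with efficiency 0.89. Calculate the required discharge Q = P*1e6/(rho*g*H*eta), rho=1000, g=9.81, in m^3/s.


Q = 175.1 * 1e6 / (1000 * 9.81 * 179.5 * 0.89) = 111.7282 m^3/s


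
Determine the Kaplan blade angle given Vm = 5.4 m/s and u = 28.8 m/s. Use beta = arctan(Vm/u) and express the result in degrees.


beta = arctan(5.4 / 28.8) = 10.6197 degrees


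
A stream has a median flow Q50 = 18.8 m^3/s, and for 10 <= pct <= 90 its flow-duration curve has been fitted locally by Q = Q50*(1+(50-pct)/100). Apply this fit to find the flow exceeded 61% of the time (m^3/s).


Q = 18.8 * (1 + (50 - 61)/100) = 16.7320 m^3/s


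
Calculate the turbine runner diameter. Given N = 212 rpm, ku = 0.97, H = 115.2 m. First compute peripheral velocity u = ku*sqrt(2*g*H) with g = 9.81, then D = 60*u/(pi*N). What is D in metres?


u = 0.97 * sqrt(2*9.81*115.2) = 46.1156 m/s
D = 60 * 46.1156 / (pi * 212) = 4.1544 m


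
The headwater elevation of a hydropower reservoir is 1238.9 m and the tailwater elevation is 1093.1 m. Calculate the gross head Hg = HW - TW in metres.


Hg = 1238.9 - 1093.1 = 145.8000 m


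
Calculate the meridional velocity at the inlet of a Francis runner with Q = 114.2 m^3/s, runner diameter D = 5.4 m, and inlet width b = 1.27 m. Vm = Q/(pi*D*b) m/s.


Vm = 114.2 / (pi * 5.4 * 1.27) = 5.3005 m/s


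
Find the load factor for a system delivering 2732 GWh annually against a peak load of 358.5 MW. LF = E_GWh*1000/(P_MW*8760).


LF = 2732 * 1000 / (358.5 * 8760) = 0.8699


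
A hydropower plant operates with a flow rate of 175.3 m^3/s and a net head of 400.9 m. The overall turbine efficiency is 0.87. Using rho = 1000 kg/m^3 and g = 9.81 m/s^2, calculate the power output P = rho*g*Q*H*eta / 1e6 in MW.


P = 1000 * 9.81 * 175.3 * 400.9 * 0.87 / 1e6 = 599.7997 MW


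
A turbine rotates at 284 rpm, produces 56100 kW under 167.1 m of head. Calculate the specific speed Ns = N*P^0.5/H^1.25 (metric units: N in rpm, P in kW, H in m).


Ns = 284 * 56100^0.5 / 167.1^1.25 = 111.9642


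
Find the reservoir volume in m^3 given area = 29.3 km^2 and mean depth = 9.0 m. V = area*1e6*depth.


V = 29.3 * 1e6 * 9.0 = 2.6370e+08 m^3


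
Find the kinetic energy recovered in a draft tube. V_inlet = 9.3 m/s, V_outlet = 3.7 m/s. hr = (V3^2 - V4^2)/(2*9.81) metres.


hr = (9.3^2 - 3.7^2) / (2*9.81) = 3.7105 m


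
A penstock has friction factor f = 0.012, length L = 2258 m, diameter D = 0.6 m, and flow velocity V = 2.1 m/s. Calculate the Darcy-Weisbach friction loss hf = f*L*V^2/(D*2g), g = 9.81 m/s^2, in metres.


hf = 0.012 * 2258 * 2.1^2 / (0.6 * 2 * 9.81) = 10.1506 m


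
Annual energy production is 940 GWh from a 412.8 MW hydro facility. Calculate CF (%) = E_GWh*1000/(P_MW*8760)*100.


CF = 940 * 1000 / (412.8 * 8760) * 100 = 25.9947 %


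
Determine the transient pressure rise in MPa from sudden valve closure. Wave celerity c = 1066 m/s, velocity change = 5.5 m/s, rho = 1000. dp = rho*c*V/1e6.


dp = 1000 * 1066 * 5.5 / 1e6 = 5.8630 MPa


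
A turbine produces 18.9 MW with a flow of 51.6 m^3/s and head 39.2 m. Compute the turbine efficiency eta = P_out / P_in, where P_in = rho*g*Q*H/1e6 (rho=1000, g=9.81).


P_in = 1000 * 9.81 * 51.6 * 39.2 / 1e6 = 19.8429 MW
eta = 18.9 / 19.8429 = 0.9525


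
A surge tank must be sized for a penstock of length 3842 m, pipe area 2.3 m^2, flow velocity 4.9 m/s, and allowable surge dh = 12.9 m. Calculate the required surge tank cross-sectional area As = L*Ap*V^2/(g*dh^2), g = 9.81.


As = 3842 * 2.3 * 4.9^2 / (9.81 * 12.9^2) = 129.9658 m^2


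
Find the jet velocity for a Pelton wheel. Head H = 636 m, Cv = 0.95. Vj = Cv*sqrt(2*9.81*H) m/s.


Vj = 0.95 * sqrt(2*9.81*636) = 106.1211 m/s


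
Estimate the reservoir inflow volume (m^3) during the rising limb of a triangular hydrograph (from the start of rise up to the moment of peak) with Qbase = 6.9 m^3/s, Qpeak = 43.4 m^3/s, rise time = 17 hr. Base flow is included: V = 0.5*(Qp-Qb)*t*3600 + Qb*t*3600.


V = 0.5*(43.4 - 6.9)*17*3600 + 6.9*17*3600 = 1.5392e+06 m^3


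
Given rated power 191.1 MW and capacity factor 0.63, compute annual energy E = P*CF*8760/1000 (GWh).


E = 191.1 * 0.63 * 8760 / 1000 = 1054.6427 GWh


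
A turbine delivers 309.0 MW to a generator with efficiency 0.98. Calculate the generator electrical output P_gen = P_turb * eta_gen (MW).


P_gen = 309.0 * 0.98 = 302.8200 MW


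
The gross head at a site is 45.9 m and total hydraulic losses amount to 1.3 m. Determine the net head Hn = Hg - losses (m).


Hn = 45.9 - 1.3 = 44.6000 m


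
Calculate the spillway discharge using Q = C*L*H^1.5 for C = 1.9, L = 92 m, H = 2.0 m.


Q = 1.9 * 92 * 2.0^1.5 = 494.4091 m^3/s


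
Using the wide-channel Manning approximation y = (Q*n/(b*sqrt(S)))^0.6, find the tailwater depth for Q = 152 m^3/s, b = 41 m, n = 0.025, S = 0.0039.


y = (152 * 0.025 / (41 * 0.0039^0.5))^0.6 = 1.2673 m


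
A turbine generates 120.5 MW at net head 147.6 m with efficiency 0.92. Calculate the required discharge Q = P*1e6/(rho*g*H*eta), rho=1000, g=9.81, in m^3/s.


Q = 120.5 * 1e6 / (1000 * 9.81 * 147.6 * 0.92) = 90.4573 m^3/s


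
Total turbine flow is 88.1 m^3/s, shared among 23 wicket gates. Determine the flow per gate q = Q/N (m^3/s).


q = 88.1 / 23 = 3.8304 m^3/s


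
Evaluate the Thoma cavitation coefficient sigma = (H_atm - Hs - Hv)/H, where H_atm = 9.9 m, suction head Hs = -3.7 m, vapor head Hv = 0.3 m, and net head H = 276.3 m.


sigma = (9.9 - (-3.7) - 0.3) / 276.3 = 0.0481


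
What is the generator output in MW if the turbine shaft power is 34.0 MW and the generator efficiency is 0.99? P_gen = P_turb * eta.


P_gen = 34.0 * 0.99 = 33.6600 MW


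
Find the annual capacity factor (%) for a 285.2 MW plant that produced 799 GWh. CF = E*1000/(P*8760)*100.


CF = 799 * 1000 / (285.2 * 8760) * 100 = 31.9811 %


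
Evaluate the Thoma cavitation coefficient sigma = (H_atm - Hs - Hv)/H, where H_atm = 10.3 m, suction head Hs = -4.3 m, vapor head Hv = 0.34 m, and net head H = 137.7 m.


sigma = (10.3 - (-4.3) - 0.34) / 137.7 = 0.1036


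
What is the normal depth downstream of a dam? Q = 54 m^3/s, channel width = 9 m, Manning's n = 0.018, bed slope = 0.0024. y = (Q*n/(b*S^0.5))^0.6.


y = (54 * 0.018 / (9 * 0.0024^0.5))^0.6 = 1.6069 m


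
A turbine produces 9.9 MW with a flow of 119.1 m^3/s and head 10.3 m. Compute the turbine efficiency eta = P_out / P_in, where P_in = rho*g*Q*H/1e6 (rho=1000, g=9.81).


P_in = 1000 * 9.81 * 119.1 * 10.3 / 1e6 = 12.0342 MW
eta = 9.9 / 12.0342 = 0.8227


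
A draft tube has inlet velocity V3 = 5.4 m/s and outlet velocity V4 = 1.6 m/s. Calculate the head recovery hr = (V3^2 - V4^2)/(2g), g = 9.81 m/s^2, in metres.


hr = (5.4^2 - 1.6^2) / (2*9.81) = 1.3558 m


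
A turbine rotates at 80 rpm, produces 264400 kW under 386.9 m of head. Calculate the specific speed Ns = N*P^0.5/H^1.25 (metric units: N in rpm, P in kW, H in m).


Ns = 80 * 264400^0.5 / 386.9^1.25 = 23.9730


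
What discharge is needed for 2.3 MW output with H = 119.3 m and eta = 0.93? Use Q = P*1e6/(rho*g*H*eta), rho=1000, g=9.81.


Q = 2.3 * 1e6 / (1000 * 9.81 * 119.3 * 0.93) = 2.1132 m^3/s


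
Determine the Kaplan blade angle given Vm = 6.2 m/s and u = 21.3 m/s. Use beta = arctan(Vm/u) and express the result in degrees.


beta = arctan(6.2 / 21.3) = 16.2292 degrees


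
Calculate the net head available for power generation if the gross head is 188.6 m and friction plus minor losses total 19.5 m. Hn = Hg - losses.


Hn = 188.6 - 19.5 = 169.1000 m


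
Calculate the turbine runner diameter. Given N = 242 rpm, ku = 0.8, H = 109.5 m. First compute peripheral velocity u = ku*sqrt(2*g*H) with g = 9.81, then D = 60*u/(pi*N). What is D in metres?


u = 0.8 * sqrt(2*9.81*109.5) = 37.0806 m/s
D = 60 * 37.0806 / (pi * 242) = 2.9264 m


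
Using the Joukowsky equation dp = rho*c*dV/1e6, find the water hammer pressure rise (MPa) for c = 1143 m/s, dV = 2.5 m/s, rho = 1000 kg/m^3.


dp = 1000 * 1143 * 2.5 / 1e6 = 2.8575 MPa


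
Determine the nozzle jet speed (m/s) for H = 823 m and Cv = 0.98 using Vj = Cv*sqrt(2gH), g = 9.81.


Vj = 0.98 * sqrt(2*9.81*823) = 124.5304 m/s


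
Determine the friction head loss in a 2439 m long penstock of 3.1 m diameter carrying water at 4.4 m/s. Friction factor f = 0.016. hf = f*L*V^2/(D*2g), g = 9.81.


hf = 0.016 * 2439 * 4.4^2 / (3.1 * 2 * 9.81) = 12.4216 m


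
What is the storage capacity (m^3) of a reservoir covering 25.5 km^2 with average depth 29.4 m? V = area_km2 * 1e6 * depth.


V = 25.5 * 1e6 * 29.4 = 7.4970e+08 m^3


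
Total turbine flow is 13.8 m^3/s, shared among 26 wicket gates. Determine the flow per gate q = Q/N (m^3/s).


q = 13.8 / 26 = 0.5308 m^3/s


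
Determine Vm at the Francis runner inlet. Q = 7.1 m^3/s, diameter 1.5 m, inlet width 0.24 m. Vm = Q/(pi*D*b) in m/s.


Vm = 7.1 / (pi * 1.5 * 0.24) = 6.2778 m/s


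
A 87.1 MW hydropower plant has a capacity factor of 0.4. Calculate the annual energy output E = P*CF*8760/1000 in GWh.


E = 87.1 * 0.4 * 8760 / 1000 = 305.1984 GWh


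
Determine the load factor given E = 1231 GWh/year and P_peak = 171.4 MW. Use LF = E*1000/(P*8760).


LF = 1231 * 1000 / (171.4 * 8760) = 0.8199


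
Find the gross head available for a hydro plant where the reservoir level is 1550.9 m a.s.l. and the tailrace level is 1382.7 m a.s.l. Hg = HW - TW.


Hg = 1550.9 - 1382.7 = 168.2000 m


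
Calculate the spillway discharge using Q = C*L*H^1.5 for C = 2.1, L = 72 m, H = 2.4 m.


Q = 2.1 * 72 * 2.4^1.5 = 562.1713 m^3/s


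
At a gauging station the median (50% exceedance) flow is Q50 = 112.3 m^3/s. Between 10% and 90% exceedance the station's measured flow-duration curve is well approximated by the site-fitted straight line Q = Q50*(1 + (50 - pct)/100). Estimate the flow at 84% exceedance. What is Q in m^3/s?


Q = 112.3 * (1 + (50 - 84)/100) = 74.1180 m^3/s


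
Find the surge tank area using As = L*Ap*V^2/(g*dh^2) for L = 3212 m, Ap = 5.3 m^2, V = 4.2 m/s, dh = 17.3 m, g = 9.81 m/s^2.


As = 3212 * 5.3 * 4.2^2 / (9.81 * 17.3^2) = 102.2795 m^2


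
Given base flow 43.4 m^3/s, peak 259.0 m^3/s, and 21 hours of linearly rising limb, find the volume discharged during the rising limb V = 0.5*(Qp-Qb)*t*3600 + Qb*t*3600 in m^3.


V = 0.5*(259.0 - 43.4)*21*3600 + 43.4*21*3600 = 1.1431e+07 m^3


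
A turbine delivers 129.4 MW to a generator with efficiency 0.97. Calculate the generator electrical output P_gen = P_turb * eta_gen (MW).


P_gen = 129.4 * 0.97 = 125.5180 MW


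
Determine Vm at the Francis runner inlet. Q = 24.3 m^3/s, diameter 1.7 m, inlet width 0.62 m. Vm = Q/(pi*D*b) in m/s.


Vm = 24.3 / (pi * 1.7 * 0.62) = 7.3386 m/s


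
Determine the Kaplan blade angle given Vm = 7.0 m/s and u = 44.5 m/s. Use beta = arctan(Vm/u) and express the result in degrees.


beta = arctan(7.0 / 44.5) = 8.9396 degrees


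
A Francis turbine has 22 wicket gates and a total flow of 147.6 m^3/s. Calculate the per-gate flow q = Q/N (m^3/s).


q = 147.6 / 22 = 6.7091 m^3/s


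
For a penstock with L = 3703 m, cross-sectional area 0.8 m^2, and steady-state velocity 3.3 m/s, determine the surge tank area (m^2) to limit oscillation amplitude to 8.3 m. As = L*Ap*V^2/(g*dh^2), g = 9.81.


As = 3703 * 0.8 * 3.3^2 / (9.81 * 8.3^2) = 47.7360 m^2


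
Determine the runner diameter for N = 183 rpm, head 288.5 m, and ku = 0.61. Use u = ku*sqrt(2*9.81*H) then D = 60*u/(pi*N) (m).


u = 0.61 * sqrt(2*9.81*288.5) = 45.8936 m/s
D = 60 * 45.8936 / (pi * 183) = 4.7896 m


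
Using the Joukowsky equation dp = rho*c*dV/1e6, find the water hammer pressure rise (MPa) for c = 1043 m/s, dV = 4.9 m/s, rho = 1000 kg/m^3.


dp = 1000 * 1043 * 4.9 / 1e6 = 5.1107 MPa


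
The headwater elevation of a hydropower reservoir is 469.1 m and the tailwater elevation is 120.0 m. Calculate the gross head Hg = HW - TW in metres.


Hg = 469.1 - 120.0 = 349.1000 m


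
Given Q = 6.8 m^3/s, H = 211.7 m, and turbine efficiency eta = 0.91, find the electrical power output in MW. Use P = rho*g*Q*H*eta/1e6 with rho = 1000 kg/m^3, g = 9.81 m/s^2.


P = 1000 * 9.81 * 6.8 * 211.7 * 0.91 / 1e6 = 12.8511 MW


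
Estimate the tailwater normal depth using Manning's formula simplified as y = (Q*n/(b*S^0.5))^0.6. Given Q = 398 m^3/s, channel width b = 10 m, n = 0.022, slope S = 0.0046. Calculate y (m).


y = (398 * 0.022 / (10 * 0.0046^0.5))^0.6 = 4.6404 m


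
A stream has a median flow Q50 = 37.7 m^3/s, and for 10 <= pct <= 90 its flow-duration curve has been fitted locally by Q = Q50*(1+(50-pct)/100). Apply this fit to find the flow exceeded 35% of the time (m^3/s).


Q = 37.7 * (1 + (50 - 35)/100) = 43.3550 m^3/s


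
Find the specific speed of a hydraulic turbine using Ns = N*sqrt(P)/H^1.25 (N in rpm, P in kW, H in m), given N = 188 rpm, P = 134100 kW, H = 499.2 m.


Ns = 188 * 134100^0.5 / 499.2^1.25 = 29.1762


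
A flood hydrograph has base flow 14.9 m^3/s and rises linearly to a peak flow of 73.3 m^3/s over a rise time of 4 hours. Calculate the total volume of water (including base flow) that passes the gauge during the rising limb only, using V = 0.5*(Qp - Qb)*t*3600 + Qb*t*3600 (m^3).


V = 0.5*(73.3 - 14.9)*4*3600 + 14.9*4*3600 = 635040.0000 m^3


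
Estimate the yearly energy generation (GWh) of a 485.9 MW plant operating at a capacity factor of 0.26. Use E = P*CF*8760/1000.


E = 485.9 * 0.26 * 8760 / 1000 = 1106.6858 GWh


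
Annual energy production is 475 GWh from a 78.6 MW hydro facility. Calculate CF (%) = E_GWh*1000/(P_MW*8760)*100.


CF = 475 * 1000 / (78.6 * 8760) * 100 = 68.9870 %


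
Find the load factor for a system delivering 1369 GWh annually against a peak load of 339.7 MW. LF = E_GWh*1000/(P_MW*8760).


LF = 1369 * 1000 / (339.7 * 8760) = 0.4600


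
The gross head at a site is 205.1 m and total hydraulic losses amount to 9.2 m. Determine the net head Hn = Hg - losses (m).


Hn = 205.1 - 9.2 = 195.9000 m


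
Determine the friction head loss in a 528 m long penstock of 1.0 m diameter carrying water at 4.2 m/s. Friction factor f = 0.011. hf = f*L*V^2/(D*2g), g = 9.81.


hf = 0.011 * 528 * 4.2^2 / (1.0 * 2 * 9.81) = 5.2219 m


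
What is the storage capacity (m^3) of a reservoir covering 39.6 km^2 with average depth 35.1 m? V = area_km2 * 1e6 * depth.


V = 39.6 * 1e6 * 35.1 = 1.3900e+09 m^3


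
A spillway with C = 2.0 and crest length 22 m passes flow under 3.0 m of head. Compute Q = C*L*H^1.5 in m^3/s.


Q = 2.0 * 22 * 3.0^1.5 = 228.6307 m^3/s


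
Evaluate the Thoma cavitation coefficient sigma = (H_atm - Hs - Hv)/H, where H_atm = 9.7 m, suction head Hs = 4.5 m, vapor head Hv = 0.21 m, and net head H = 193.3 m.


sigma = (9.7 - 4.5 - 0.21) / 193.3 = 0.0258


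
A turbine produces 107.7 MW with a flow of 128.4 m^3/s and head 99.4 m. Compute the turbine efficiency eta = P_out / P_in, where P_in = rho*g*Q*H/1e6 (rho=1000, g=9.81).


P_in = 1000 * 9.81 * 128.4 * 99.4 / 1e6 = 125.2046 MW
eta = 107.7 / 125.2046 = 0.8602


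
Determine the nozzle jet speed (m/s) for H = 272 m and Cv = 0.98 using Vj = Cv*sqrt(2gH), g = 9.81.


Vj = 0.98 * sqrt(2*9.81*272) = 71.5913 m/s


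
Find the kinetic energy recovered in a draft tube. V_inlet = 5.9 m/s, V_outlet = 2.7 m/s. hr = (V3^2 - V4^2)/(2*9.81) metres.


hr = (5.9^2 - 2.7^2) / (2*9.81) = 1.4027 m


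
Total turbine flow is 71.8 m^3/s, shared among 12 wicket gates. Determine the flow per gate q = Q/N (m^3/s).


q = 71.8 / 12 = 5.9833 m^3/s


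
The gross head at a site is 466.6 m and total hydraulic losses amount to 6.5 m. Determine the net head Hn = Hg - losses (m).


Hn = 466.6 - 6.5 = 460.1000 m


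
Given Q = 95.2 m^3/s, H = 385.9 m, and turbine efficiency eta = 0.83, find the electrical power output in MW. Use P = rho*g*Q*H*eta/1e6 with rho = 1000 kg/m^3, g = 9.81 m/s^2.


P = 1000 * 9.81 * 95.2 * 385.9 * 0.83 / 1e6 = 299.1292 MW


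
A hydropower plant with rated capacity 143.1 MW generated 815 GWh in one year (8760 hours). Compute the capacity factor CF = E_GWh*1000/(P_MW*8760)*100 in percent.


CF = 815 * 1000 / (143.1 * 8760) * 100 = 65.0150 %


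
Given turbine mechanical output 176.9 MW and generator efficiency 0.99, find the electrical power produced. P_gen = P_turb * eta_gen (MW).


P_gen = 176.9 * 0.99 = 175.1310 MW


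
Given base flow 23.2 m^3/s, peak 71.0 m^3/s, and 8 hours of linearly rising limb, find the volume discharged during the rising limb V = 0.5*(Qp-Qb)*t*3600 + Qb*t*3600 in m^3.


V = 0.5*(71.0 - 23.2)*8*3600 + 23.2*8*3600 = 1.3565e+06 m^3


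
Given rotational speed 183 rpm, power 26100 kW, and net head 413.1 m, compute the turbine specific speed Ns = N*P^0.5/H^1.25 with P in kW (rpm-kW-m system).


Ns = 183 * 26100^0.5 / 413.1^1.25 = 15.8746


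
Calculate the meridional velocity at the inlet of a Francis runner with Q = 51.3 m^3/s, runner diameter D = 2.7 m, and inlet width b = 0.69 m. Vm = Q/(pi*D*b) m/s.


Vm = 51.3 / (pi * 2.7 * 0.69) = 8.7651 m/s


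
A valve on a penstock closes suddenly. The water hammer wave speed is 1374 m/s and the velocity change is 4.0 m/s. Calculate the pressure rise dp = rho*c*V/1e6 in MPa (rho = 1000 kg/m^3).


dp = 1000 * 1374 * 4.0 / 1e6 = 5.4960 MPa


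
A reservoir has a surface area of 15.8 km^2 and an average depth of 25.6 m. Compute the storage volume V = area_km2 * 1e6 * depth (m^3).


V = 15.8 * 1e6 * 25.6 = 4.0448e+08 m^3


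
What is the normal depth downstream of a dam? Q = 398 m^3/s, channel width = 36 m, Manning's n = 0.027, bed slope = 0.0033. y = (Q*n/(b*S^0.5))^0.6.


y = (398 * 0.027 / (36 * 0.0033^0.5))^0.6 = 2.6879 m


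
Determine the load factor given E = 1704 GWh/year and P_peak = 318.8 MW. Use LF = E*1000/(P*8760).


LF = 1704 * 1000 / (318.8 * 8760) = 0.6102


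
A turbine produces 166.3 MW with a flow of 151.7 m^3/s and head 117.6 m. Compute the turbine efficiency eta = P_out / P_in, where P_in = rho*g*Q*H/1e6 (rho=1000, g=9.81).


P_in = 1000 * 9.81 * 151.7 * 117.6 / 1e6 = 175.0096 MW
eta = 166.3 / 175.0096 = 0.9502


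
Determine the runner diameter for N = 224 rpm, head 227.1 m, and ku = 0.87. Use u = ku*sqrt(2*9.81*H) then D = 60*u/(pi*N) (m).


u = 0.87 * sqrt(2*9.81*227.1) = 58.0734 m/s
D = 60 * 58.0734 / (pi * 224) = 4.9514 m


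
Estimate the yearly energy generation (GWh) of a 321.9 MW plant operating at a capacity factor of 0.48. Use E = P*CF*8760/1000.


E = 321.9 * 0.48 * 8760 / 1000 = 1353.5251 GWh


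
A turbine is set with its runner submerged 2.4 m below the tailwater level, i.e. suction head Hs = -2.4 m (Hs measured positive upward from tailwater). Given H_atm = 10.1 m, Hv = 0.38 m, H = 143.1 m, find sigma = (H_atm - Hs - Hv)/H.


sigma = (10.1 - (-2.4) - 0.38) / 143.1 = 0.0847


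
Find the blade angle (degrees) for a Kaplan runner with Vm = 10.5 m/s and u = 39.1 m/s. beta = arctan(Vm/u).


beta = arctan(10.5 / 39.1) = 15.0317 degrees


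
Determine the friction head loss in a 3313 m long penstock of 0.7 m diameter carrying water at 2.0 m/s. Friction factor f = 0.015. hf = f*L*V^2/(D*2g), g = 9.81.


hf = 0.015 * 3313 * 2.0^2 / (0.7 * 2 * 9.81) = 14.4736 m


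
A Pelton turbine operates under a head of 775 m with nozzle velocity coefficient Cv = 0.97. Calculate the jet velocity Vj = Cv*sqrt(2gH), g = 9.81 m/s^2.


Vj = 0.97 * sqrt(2*9.81*775) = 119.6113 m/s


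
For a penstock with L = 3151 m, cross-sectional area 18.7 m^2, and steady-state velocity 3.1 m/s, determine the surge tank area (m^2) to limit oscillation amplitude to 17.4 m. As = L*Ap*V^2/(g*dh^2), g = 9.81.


As = 3151 * 18.7 * 3.1^2 / (9.81 * 17.4^2) = 190.6540 m^2


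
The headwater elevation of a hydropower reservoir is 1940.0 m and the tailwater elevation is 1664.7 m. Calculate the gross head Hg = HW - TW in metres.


Hg = 1940.0 - 1664.7 = 275.3000 m


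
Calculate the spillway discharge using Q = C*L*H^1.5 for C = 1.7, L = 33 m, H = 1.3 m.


Q = 1.7 * 33 * 1.3^1.5 = 83.1530 m^3/s


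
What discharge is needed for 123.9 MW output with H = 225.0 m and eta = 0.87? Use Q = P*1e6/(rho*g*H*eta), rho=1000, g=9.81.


Q = 123.9 * 1e6 / (1000 * 9.81 * 225.0 * 0.87) = 64.5209 m^3/s


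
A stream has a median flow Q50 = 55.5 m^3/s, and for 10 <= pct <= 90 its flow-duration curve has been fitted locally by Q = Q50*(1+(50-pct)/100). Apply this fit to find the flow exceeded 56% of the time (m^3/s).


Q = 55.5 * (1 + (50 - 56)/100) = 52.1700 m^3/s


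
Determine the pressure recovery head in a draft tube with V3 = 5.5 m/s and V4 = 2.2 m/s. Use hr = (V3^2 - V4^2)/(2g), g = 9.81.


hr = (5.5^2 - 2.2^2) / (2*9.81) = 1.2951 m


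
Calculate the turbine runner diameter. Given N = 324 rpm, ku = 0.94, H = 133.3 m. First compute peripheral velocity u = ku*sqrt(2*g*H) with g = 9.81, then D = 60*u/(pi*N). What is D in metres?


u = 0.94 * sqrt(2*9.81*133.3) = 48.0720 m/s
D = 60 * 48.0720 / (pi * 324) = 2.8337 m


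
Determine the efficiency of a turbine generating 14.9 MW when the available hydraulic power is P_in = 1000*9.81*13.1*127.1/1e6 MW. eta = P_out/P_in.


P_in = 1000 * 9.81 * 13.1 * 127.1 / 1e6 = 16.3337 MW
eta = 14.9 / 16.3337 = 0.9122


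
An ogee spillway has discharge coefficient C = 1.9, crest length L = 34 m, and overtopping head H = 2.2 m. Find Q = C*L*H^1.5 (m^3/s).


Q = 1.9 * 34 * 2.2^1.5 = 210.7980 m^3/s


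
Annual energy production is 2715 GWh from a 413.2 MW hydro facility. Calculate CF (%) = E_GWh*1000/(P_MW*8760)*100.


CF = 2715 * 1000 / (413.2 * 8760) * 100 = 75.0076 %


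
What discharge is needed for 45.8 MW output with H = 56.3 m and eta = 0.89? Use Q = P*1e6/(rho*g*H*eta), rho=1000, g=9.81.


Q = 45.8 * 1e6 / (1000 * 9.81 * 56.3 * 0.89) = 93.1747 m^3/s
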